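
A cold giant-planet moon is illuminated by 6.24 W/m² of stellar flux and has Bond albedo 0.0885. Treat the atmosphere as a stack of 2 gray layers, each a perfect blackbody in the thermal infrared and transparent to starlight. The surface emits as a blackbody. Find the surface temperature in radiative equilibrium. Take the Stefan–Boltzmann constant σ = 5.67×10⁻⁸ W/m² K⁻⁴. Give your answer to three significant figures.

93.1 kelvin

The effective emission temperature is T_e = [S(1−α)/(4σ)]^¼ = 70.77 K.
Layer-by-layer balance gives σT_s⁴ = (N+1)σT_e⁴, so T_s = 3^¼·70.77 = 93.13 K.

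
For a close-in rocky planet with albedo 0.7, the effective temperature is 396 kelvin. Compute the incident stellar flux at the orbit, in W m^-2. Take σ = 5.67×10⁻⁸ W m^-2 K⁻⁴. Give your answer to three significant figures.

Invert the energy balance for S: S = 4σT⁴/(1−α).
The emitted flux is σT⁴ = 1394 W m^-2.
S = 4·1394/0.3 = 18590 W m^-2.

18600 W m^-2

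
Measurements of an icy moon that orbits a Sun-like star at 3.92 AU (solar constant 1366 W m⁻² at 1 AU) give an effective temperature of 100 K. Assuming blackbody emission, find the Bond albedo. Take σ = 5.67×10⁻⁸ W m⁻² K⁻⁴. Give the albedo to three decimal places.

0.745

Irradiance scales as 1/d², so S = 1366 W m⁻² × (1/3.92)² = 88.90 W m⁻².
Rearranging the radiative balance, α = 1 − 4σT⁴/S.
σT⁴ = 5.670 W m⁻², so 4σT⁴ = 22.68 W m⁻².
1−α = 22.68/88.90 = 0.2551, so α = 0.7449.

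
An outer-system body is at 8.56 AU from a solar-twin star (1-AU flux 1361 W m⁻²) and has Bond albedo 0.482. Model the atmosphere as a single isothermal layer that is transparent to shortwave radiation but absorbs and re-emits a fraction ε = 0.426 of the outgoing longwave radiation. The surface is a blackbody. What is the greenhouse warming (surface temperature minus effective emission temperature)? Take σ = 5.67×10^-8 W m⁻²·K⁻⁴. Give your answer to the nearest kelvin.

By the inverse-square law, S = 1361/8.56² = 18.57 W m⁻².
Effective emission temperature (TOA balance): σT_e⁴ = S(1−α)/4 = 2.405 W m⁻² → T_e = 80.70 K.
Surface balance with a leaky layer gives σT_s⁴ = σT_e⁴·2/(2−ε), so T_s = T_e·[2/(2−0.426)]^(1/4) = 85.69 K.
Greenhouse warming: T_s − T_e = 4.980 K.

5 K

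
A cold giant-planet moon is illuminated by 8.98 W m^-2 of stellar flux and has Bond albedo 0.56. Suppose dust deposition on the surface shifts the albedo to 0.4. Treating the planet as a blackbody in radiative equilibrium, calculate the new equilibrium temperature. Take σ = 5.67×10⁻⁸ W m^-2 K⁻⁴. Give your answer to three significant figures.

69.8 K

With the new albedo, S(1−α₂)/4 = 1.347 W m^-2, so T₂ = 69.81 K.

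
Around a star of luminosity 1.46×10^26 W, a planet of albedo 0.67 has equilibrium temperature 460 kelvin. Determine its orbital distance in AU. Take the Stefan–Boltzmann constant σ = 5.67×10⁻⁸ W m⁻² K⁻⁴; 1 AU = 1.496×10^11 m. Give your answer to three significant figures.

The flux needed for this T is 4σT⁴/(1−0.67) = 30770 W m⁻².
Then d = [L/(4πS)]^(1/2) = 1.943×10^10 m, i.e. 0.1299 AU.

0.130 AU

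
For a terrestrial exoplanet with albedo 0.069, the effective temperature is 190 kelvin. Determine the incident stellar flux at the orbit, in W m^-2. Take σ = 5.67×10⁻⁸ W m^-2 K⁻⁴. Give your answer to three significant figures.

Invert the energy balance for S: S = 4σT⁴/(1−α).
The emitted flux is σT⁴ = 73.89 W m^-2.
S = 4·73.89/0.931 = 317.5 W m^-2.

317 W m^-2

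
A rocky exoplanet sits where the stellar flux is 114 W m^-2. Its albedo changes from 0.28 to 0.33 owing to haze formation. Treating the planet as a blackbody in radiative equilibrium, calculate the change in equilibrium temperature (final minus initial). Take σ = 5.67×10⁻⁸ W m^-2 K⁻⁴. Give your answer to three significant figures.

-2.46 K

With α = 0.28, T₁ = 137.9 K.
Final:   T₂ = [S(1−0.33)/(4σ)]^(1/4) = 135.5 K.
ΔT = T₂ − T₁ = -2.460 K.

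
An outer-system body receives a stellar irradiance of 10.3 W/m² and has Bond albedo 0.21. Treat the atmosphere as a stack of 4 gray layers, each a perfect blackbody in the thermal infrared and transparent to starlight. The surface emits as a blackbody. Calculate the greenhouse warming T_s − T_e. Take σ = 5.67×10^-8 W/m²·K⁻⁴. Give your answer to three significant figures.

38.3 kelvin

Top-of-atmosphere balance: σT_e⁴ = S(1−α)/4 = 2.034 W/m² → T_e = 77.39 K.
Surface: T_s = (5)^¼·T_e = 115.7 K.
Warming: T_s − T_e = 38.34 K.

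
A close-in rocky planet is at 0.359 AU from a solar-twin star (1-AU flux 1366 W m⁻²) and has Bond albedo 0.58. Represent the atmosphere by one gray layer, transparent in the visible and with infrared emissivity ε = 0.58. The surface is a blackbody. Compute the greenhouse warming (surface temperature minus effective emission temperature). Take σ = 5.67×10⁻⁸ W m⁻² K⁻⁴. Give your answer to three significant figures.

Flux at the orbit: S = 1366/(0.359)² = 10600 W m⁻².
At the top of the atmosphere, σT_e⁴ = S(1−α)/4 = 1113 W m⁻², giving T_e = 374.3 K.
For a single slab of emissivity ε, T_s⁴ = 2T_e⁴/(2−ε); thus T_s = 374.3·(1.408)^(1/4) = 407.8 K.
Greenhouse warming: T_s − T_e = 33.46 K.

33.5 K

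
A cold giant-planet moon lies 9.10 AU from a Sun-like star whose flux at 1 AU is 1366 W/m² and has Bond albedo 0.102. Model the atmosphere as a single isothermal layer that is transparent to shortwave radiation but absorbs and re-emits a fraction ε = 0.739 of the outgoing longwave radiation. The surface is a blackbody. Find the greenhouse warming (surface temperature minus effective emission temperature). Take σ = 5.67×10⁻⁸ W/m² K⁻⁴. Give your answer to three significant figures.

11.0 kelvin

Flux at the orbit: S = 1366/(9.10)² = 16.50 W/m².
At the top of the atmosphere, σT_e⁴ = S(1−α)/4 = 3.703 W/m², giving T_e = 89.90 K.
For a single slab of emissivity ε, T_s⁴ = 2T_e⁴/(2−ε); thus T_s = 89.90·(1.586)^(1/4) = 100.9 K.
Greenhouse warming: T_s − T_e = 10.99 K.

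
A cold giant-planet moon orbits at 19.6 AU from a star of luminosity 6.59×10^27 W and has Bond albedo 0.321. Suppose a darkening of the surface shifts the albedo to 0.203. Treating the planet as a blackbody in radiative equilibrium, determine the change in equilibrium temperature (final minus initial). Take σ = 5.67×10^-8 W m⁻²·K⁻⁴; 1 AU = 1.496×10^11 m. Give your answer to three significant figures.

Orbital distance: d = 19.6 AU = 2.932×10^12 m.
Spreading L over a sphere of radius d: S = 6.59×10^27/(4π·2.93×10^12²) = 61.00 W m⁻².
Initial: T₁ = [S(1−0.321)/(4σ)]^(1/4) = 116.2 K.
With α = 0.203, T₂ = 121.0 K.
Change: 121.0 − 116.2 = 4.751 K.

4.75 K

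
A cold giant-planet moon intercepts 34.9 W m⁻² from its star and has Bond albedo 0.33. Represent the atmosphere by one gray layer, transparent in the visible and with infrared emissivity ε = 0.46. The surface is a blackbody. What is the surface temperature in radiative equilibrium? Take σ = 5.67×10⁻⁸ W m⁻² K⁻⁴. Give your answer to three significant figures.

Effective emission temperature (TOA balance): σT_e⁴ = S(1−α)/4 = 5.846 W m⁻² → T_e = 100.8 K.
For a single slab of emissivity ε, T_s⁴ = 2T_e⁴/(2−ε); thus T_s = 100.8·(1.299)^(1/4) = 107.6 K.

108 K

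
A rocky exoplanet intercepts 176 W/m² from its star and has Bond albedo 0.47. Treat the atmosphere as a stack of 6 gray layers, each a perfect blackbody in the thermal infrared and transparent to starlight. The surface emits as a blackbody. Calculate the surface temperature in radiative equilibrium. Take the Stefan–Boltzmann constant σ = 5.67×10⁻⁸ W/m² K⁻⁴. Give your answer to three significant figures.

OLR = S(1−α)/4 = 23.32 W/m²; the top layer radiates at T_e = 142.4 K.
Layer-by-layer balance gives σT_s⁴ = (N+1)σT_e⁴, so T_s = 7^¼·142.4 = 231.6 K.

232 K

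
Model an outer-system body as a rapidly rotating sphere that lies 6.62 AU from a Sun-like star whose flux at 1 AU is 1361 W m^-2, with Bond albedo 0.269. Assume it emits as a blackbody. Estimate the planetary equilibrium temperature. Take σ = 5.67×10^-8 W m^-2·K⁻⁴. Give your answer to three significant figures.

100 kelvin

By the inverse-square law, S = 1361/6.62² = 31.06 W m^-2.
Absorbed flux (global mean): S(1−α)/4 = 31.06·0.731/4 = 5.675 W m^-2.
Set σT⁴ = 5.675 → T = (5.675/σ)^(1/4) = 100.0 K.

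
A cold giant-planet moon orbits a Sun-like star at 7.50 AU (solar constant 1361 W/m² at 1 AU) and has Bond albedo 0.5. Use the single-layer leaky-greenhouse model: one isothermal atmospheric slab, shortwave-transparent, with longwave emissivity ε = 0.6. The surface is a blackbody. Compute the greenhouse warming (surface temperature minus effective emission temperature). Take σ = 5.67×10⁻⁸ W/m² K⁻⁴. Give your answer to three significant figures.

7.97 kelvin

By the inverse-square law, S = 1361/7.50² = 24.20 W/m².
The planet radiates to space at T_e = [S(1−α)/(4σ)]^(1/4) = 85.46 K.
The surface balance (absorbed SW + ε·downward IR = σT_s⁴) with T_a⁴ = T_s⁴/2 reduces to T_s = T_e·[2/(2−ε)]^¼ = 93.43 K.
T_s − T_e = 93.43 − 85.46 = 7.970 K.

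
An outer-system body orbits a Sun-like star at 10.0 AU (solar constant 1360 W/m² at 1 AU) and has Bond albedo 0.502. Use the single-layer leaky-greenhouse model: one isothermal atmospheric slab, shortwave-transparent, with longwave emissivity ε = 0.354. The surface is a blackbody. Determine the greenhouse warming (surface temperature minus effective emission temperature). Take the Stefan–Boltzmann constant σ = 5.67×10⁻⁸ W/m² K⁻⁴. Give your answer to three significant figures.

3.69 K

Irradiance scales as 1/d², so S = 1360 W/m² × (1/10.0)² = 13.60 W/m².
At the top of the atmosphere, σT_e⁴ = S(1−α)/4 = 1.693 W/m², giving T_e = 73.92 K.
For a single slab of emissivity ε, T_s⁴ = 2T_e⁴/(2−ε); thus T_s = 73.92·(1.215)^(1/4) = 77.61 K.
The atmosphere warms the surface by 3.689 K.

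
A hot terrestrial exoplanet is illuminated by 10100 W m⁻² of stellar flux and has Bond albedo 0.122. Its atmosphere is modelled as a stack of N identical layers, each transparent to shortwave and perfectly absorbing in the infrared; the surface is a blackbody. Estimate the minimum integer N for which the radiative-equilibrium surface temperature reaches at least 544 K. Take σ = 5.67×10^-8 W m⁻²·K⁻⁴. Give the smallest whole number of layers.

Top-of-atmosphere balance: σT_e⁴ = S(1−α)/4 = 2217 W m⁻² → T_e = 444.7 K.
Since T_s⁴ = (N+1)T_e⁴, we need N ≥ (T_s/T_e)⁴ − 1 = 1.240.
The minimum whole number is N = 2.

2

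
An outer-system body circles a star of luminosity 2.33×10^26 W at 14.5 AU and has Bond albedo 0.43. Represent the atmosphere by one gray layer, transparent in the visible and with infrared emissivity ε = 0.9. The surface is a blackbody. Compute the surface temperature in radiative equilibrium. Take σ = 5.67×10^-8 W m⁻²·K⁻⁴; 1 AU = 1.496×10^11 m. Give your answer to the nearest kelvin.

d = 14.5 × 1.496×10^11 m = 2.169×10^12 m.
Spreading L over a sphere of radius d: S = 2.33×10^26/(4π·2.17×10^12²) = 3.940 W m⁻².
Effective emission temperature (TOA balance): σT_e⁴ = S(1−α)/4 = 0.5615 W m⁻² → T_e = 56.10 K.
Surface balance with a leaky layer gives σT_s⁴ = σT_e⁴·2/(2−ε), so T_s = T_e·[2/(2−0.9)]^(1/4) = 65.14 K.

65 K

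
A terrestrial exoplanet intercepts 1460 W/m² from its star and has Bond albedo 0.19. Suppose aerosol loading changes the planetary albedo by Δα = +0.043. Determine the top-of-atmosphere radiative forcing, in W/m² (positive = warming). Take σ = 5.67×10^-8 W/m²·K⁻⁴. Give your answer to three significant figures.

TOA radiative forcing: ΔF = −S·Δα/4 = −1460·(+0.043)/4 = -15.69 W/m².

-15.7 W/m²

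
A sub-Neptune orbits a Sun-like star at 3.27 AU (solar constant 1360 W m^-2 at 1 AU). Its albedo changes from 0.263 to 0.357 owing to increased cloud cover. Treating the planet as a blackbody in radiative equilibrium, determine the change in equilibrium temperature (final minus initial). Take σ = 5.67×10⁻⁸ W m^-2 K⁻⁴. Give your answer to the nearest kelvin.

Irradiance scales as 1/d², so S = 1360 W m^-2 × (1/3.27)² = 127.2 W m^-2.
Initial: T₁ = [S(1−0.263)/(4σ)]^(1/4) = 142.6 K.
With α = 0.357, T₂ = 137.8 K.
Change: 137.8 − 142.6 = -4.782 K.

-5 kelvin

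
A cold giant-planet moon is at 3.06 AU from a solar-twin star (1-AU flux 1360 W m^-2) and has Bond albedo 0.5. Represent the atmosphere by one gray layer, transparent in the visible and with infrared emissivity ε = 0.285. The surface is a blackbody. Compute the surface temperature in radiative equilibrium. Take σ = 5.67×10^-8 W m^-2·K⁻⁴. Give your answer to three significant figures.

139 K

Flux at the orbit: S = 1360/(3.06)² = 145.2 W m^-2.
At the top of the atmosphere, σT_e⁴ = S(1−α)/4 = 18.16 W m^-2, giving T_e = 133.8 K.
For a single slab of emissivity ε, T_s⁴ = 2T_e⁴/(2−ε); thus T_s = 133.8·(1.166)^(1/4) = 139.0 K.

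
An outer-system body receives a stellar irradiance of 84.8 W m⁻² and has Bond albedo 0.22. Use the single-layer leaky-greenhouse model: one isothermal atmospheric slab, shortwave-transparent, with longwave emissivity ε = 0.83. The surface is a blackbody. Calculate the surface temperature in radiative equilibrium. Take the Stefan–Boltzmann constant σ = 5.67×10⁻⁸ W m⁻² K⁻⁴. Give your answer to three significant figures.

The planet radiates to space at T_e = [S(1−α)/(4σ)]^(1/4) = 130.7 K.
The surface balance (absorbed SW + ε·downward IR = σT_s⁴) with T_a⁴ = T_s⁴/2 reduces to T_s = T_e·[2/(2−ε)]^¼ = 149.4 K.

149 K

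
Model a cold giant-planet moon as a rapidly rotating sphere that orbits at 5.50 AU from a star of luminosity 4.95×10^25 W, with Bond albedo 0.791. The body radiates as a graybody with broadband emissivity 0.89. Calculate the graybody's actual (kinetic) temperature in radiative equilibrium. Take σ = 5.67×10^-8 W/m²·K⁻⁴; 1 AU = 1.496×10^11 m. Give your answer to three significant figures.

49.5 K

d = 5.50 × 1.496×10^11 m = 8.228×10^11 m.
Spreading L over a sphere of radius d: S = 4.95×10^25/(4π·8.23×10^11²) = 5.818 W/m².
Averaging over the sphere, the absorbed flux is S(1−α)/4 = 0.3040 W/m².
Radiative balance εσT⁴ = 0.3040 gives T = [0.3040/(0.89·σ)]^(1/4) = 49.54 K.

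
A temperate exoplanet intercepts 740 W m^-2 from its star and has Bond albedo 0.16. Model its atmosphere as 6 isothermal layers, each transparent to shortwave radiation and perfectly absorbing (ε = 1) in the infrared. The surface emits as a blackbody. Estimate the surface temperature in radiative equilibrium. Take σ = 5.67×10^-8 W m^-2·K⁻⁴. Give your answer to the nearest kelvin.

The effective emission temperature is T_e = [S(1−α)/(4σ)]^¼ = 228.8 K.
With N = 6 opaque layers, T_s = (N+1)^(1/4)·T_e = 7^(1/4)·228.8 = 372.2 K.

372 kelvin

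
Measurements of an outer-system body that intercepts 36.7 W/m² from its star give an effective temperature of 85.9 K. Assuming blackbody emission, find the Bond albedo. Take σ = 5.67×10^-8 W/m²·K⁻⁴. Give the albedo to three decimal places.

From σT⁴ = S(1−α)/4 we invert for α: 1−α = 4σT⁴/S.
σT⁴ = 3.087 W/m², so 4σT⁴ = 12.35 W/m².
1−α = 12.35/36.70 = 0.3365, so α = 0.6635.

0.664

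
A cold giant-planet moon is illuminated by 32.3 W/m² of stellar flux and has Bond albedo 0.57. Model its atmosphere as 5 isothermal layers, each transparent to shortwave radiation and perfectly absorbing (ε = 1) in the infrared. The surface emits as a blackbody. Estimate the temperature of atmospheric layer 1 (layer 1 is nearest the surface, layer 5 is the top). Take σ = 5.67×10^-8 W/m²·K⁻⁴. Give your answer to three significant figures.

132 kelvin

The effective emission temperature is T_e = [S(1−α)/(4σ)]^¼ = 88.46 K.
Each opaque layer satisfies 2T_j⁴ = T_{j−1}⁴ + T_{j+1}⁴, giving T_k⁴ = (N+1−k)T_e⁴.
T_1 = (5)^(1/4)·88.46 = 132.3 K.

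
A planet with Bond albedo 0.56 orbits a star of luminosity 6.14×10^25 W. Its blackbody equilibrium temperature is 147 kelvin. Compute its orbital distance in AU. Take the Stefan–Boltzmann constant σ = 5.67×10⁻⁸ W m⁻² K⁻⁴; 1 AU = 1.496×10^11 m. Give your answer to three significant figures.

Energy balance gives S = 4σT⁴/(1−α) = 240.7 W m⁻².
From L = 4πd²S, d = √(6.14×10^25/(4π·240.7)) = 1.425×10^11 m = 0.9524 AU.

0.952 AU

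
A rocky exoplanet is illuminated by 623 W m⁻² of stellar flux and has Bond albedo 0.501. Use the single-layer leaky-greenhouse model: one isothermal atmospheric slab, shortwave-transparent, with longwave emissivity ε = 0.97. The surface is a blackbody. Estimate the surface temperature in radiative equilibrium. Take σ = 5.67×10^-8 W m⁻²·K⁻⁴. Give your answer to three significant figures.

227 K

At the top of the atmosphere, σT_e⁴ = S(1−α)/4 = 77.72 W m⁻², giving T_e = 192.4 K.
For a single slab of emissivity ε, T_s⁴ = 2T_e⁴/(2−ε); thus T_s = 192.4·(1.942)^(1/4) = 227.1 K.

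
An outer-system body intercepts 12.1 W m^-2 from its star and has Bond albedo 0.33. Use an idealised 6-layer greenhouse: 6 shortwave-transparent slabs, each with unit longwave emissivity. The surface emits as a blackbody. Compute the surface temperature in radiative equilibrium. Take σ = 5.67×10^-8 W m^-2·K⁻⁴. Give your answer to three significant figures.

126 K

Top-of-atmosphere balance: σT_e⁴ = S(1−α)/4 = 2.027 W m^-2 → T_e = 77.32 K.
Layer-by-layer balance gives σT_s⁴ = (N+1)σT_e⁴, so T_s = 7^¼·77.32 = 125.8 K.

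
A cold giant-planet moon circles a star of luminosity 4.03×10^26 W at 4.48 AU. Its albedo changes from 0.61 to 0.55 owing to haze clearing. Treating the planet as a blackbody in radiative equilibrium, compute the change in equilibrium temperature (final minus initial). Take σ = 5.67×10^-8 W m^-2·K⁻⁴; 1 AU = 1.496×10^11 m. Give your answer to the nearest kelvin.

Orbital distance: d = 4.48 AU = 6.702×10^11 m.
Flux at the orbit: S = L/(4πd²) = 4.03×10^26/(4π·(6.70×10^11)²) = 71.40 W m^-2.
Before: T₁ = [71.40·0.39/(4σ)]^(1/4) = 105.3 K.
Final:   T₂ = [S(1−0.55)/(4σ)]^(1/4) = 109.1 K.
ΔT = T₂ − T₁ = 3.834 K.

4 K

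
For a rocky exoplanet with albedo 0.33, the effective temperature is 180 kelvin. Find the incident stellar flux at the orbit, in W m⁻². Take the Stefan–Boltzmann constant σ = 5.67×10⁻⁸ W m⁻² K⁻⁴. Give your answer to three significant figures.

355 W m⁻²

Invert the energy balance for S: S = 4σT⁴/(1−α).
σT⁴ = 5.67×10⁻⁸·(180)⁴ = 59.52 W m⁻².
So S = 4×59.52/(1−0.33) = 355.4 W m⁻².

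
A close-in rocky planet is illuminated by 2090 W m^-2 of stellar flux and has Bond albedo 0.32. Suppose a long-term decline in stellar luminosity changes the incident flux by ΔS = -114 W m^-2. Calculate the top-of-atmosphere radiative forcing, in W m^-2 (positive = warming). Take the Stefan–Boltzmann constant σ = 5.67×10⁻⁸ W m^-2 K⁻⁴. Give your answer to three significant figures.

-19.4 W m^-2

ΔF = Δ[S(1−α)]/4 = (1−0.32)·-114/4 = -19.38 W m^-2.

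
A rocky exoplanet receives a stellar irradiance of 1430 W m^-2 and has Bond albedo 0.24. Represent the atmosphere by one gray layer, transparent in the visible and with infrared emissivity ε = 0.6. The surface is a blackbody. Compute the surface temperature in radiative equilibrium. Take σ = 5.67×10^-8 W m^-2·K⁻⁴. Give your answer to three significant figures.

The planet radiates to space at T_e = [S(1−α)/(4σ)]^(1/4) = 263.1 K.
The surface balance (absorbed SW + ε·downward IR = σT_s⁴) with T_a⁴ = T_s⁴/2 reduces to T_s = T_e·[2/(2−ε)]^¼ = 287.6 K.

288 kelvin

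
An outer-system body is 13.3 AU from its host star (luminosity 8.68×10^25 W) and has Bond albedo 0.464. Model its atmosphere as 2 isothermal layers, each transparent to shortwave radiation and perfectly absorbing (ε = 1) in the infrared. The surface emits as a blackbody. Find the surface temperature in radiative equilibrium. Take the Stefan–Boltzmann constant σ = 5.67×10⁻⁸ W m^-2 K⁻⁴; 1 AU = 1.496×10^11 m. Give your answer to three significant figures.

d = 13.3 × 1.496×10^11 m = 1.990×10^12 m.
Spreading L over a sphere of radius d: S = 8.68×10^25/(4π·1.99×10^12²) = 1.745 W m^-2.
Top-of-atmosphere balance: σT_e⁴ = S(1−α)/4 = 0.2338 W m^-2 → T_e = 45.06 K.
Layer-by-layer balance gives σT_s⁴ = (N+1)σT_e⁴, so T_s = 3^¼·45.06 = 59.31 K.

59.3 kelvin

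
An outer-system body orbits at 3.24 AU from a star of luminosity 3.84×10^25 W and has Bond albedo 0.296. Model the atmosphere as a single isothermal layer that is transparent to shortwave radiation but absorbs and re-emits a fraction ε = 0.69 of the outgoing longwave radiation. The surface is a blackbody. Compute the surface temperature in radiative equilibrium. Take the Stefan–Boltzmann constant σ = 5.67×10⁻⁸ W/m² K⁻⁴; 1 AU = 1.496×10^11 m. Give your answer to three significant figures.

88.6 K

Orbital distance: d = 3.24 AU = 4.847×10^11 m.
Flux at the orbit: S = L/(4πd²) = 3.84×10^25/(4π·(4.85×10^11)²) = 13.01 W/m².
At the top of the atmosphere, σT_e⁴ = S(1−α)/4 = 2.289 W/m², giving T_e = 79.71 K.
Surface balance with a leaky layer gives σT_s⁴ = σT_e⁴·2/(2−ε), so T_s = T_e·[2/(2−0.69)]^(1/4) = 88.61 K.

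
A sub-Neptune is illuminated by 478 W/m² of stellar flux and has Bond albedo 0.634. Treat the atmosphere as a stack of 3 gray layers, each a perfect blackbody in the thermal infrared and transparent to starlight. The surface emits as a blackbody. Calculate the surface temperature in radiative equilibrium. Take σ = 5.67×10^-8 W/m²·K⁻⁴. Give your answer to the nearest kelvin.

236 kelvin

The effective emission temperature is T_e = [S(1−α)/(4σ)]^¼ = 166.7 K.
Layer-by-layer balance gives σT_s⁴ = (N+1)σT_e⁴, so T_s = 4^¼·166.7 = 235.7 K.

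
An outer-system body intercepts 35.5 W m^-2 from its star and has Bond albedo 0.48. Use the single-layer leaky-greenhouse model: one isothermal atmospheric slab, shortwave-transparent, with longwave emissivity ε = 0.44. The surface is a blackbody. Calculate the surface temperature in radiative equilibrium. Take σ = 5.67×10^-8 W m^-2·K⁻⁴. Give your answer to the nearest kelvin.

The planet radiates to space at T_e = [S(1−α)/(4σ)]^(1/4) = 94.98 K.
For a single slab of emissivity ε, T_s⁴ = 2T_e⁴/(2−ε); thus T_s = 94.98·(1.282)^(1/4) = 101.1 K.

101 kelvin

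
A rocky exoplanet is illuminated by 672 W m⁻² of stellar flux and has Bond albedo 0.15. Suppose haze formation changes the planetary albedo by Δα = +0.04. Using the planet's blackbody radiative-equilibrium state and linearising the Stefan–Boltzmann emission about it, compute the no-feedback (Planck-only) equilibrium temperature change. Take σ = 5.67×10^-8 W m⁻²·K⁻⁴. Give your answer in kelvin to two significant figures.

-2.6 K

Reference equilibrium: T_e = [S(1−α)/(4σ)]^(1/4) = 224.0 K.
ΔF = −(S/4)Δα = −(672.0/4)×(+0.04) = -6.720 W m⁻².
Linearising σT⁴ gives d(σT⁴)/dT = 4σT_e³ = 2.550 W m⁻² per K.
Hence the no-feedback warming is ΔF/(4σT_e³) = -2.64 K.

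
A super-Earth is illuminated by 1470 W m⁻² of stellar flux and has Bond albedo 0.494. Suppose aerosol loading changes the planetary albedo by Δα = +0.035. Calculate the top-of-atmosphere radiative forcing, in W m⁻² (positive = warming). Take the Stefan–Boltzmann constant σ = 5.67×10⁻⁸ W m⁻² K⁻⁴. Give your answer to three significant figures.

The change in absorbed flux is Δ[S(1−α)/4] = −SΔα/4 = -12.86 W m⁻².

-12.9 W m⁻²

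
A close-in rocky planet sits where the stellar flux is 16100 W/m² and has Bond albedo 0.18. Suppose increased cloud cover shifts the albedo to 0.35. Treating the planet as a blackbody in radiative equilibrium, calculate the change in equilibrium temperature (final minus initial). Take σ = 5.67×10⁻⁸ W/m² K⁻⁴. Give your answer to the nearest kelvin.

Before: T₁ = [16100·0.82/(4σ)]^(1/4) = 491.2 K.
After:  T₂ = [16100·0.65/(4σ)]^(1/4) = 463.5 K.
ΔT = T₂ − T₁ = -27.72 K.

-28 K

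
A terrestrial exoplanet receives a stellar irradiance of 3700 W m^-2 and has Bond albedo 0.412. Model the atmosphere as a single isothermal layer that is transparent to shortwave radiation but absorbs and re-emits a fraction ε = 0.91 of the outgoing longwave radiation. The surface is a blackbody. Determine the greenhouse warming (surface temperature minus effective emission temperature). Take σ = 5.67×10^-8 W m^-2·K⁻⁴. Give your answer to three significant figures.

51.3 K

At the top of the atmosphere, σT_e⁴ = S(1−α)/4 = 543.9 W m^-2, giving T_e = 313.0 K.
For a single slab of emissivity ε, T_s⁴ = 2T_e⁴/(2−ε); thus T_s = 313.0·(1.835)^(1/4) = 364.2 K.
The atmosphere warms the surface by 51.28 K.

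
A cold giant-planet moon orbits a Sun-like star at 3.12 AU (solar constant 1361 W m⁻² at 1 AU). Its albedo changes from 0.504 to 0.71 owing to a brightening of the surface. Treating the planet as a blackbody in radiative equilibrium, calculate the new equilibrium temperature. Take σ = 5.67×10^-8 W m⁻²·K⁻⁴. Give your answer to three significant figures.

116 K

Flux at the orbit: S = 1361/(3.12)² = 139.8 W m⁻².
With the new albedo, S(1−α₂)/4 = 10.14 W m⁻², so T₂ = 115.6 K.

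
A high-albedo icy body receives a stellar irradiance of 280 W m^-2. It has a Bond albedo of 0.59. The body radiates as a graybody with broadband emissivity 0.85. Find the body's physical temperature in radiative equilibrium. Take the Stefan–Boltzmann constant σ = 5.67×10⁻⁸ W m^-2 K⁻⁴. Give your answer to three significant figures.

The planet absorbs (1−α)S over its disc πR² and re-emits over 4πR², so the mean absorbed flux is (1−0.59)·280.0/4 = 28.70 W m^-2.
Radiative balance εσT⁴ = 28.70 gives T = [28.70/(0.85·σ)]^(1/4) = 156.2 K.

156 K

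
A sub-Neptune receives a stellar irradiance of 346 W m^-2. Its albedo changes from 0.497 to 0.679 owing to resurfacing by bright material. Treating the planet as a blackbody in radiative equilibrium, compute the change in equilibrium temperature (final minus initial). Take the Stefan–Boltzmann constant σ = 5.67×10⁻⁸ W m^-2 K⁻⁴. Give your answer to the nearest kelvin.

Initial: T₁ = [S(1−0.497)/(4σ)]^(1/4) = 166.4 K.
With α = 0.679, T₂ = 148.8 K.
Change: 148.8 − 166.4 = -17.68 K.

-18 kelvin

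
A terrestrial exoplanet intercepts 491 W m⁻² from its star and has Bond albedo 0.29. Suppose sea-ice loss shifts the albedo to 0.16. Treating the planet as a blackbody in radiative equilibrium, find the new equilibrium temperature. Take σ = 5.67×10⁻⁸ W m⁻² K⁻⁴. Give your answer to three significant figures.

With the new albedo, S(1−α₂)/4 = 103.1 W m⁻², so T₂ = 206.5 K.

207 K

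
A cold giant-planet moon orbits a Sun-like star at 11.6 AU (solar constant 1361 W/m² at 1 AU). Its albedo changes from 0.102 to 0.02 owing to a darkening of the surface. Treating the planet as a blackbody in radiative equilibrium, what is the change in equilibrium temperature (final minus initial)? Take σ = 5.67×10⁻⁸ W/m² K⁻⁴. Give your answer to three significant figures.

Flux at the orbit: S = 1361/(11.6)² = 10.11 W/m².
Before: T₁ = [10.11·0.898/(4σ)]^(1/4) = 79.55 K.
Final:   T₂ = [S(1−0.02)/(4σ)]^(1/4) = 81.31 K.
ΔT = T₂ − T₁ = 1.757 K.

1.76 K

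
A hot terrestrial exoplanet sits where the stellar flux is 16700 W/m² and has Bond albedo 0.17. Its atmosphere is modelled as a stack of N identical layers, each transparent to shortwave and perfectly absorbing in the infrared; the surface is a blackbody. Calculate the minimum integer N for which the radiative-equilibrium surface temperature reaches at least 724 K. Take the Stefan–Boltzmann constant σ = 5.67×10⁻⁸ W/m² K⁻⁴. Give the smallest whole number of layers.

4

OLR = S(1−α)/4 = 3465 W/m²; the top layer radiates at T_e = 497.2 K.
T_s = (N+1)^(1/4)·T_e ≥ 724 K requires N+1 ≥ (T_s/T_e)⁴ = (724/497.2)⁴ = 4.496.
Rounding up, N = 4.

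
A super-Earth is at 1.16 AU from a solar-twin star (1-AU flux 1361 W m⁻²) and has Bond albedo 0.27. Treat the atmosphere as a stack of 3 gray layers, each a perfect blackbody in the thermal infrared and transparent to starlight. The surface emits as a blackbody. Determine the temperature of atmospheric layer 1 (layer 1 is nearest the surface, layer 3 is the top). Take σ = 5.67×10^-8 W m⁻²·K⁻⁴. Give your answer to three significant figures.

314 K

By the inverse-square law, S = 1361/1.16² = 1011 W m⁻².
Top-of-atmosphere balance: σT_e⁴ = S(1−α)/4 = 184.6 W m⁻² → T_e = 238.9 K.
The net upward flux σT_e⁴ is constant between every pair of levels, so T_k⁴ = (N+1−k)T_e⁴.
With k = 1: T_1 = (3+1−1)^¼·238.9 K = 314.4 K.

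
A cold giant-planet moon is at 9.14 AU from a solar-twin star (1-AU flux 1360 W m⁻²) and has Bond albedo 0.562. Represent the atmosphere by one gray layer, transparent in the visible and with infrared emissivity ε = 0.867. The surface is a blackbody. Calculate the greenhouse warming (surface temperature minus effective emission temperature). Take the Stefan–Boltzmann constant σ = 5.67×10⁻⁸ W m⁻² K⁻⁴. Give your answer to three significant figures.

Flux at the orbit: S = 1360/(9.14)² = 16.28 W m⁻².
The planet radiates to space at T_e = [S(1−α)/(4σ)]^(1/4) = 74.88 K.
Surface balance with a leaky layer gives σT_s⁴ = σT_e⁴·2/(2−ε), so T_s = T_e·[2/(2−0.867)]^(1/4) = 86.31 K.
The atmosphere warms the surface by 11.43 K.

11.4 K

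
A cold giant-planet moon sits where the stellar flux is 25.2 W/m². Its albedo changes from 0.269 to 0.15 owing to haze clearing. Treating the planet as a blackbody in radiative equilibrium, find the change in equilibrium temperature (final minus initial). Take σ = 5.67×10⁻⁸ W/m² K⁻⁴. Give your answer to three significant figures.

Before: T₁ = [25.20·0.731/(4σ)]^(1/4) = 94.93 K.
With α = 0.15, T₂ = 98.58 K.
ΔT = T₂ − T₁ = 3.648 K.

3.65 K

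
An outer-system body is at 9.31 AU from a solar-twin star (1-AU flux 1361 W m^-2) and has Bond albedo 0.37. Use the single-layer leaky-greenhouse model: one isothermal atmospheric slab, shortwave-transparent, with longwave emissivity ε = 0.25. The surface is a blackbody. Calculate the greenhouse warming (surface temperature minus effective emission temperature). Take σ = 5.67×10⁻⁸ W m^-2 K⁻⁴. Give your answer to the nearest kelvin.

3 K

Irradiance scales as 1/d², so S = 1361 W m^-2 × (1/9.31)² = 15.70 W m^-2.
At the top of the atmosphere, σT_e⁴ = S(1−α)/4 = 2.473 W m^-2, giving T_e = 81.27 K.
Surface balance with a leaky layer gives σT_s⁴ = σT_e⁴·2/(2−ε), so T_s = T_e·[2/(2−0.25)]^(1/4) = 84.03 K.
T_s − T_e = 84.03 − 81.27 = 2.759 K.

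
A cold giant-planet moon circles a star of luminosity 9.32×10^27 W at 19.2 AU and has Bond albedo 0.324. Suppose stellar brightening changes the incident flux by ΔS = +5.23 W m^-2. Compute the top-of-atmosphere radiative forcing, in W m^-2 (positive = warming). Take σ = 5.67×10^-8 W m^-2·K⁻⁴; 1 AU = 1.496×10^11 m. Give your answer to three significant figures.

0.884 W m^-2

d = 19.2 × 1.496×10^11 m = 2.872×10^12 m.
S = L/(4πd²) = 89.90 W m^-2.
ΔF = Δ[S(1−α)]/4 = (1−0.324)·+5.23/4 = 0.8839 W m^-2.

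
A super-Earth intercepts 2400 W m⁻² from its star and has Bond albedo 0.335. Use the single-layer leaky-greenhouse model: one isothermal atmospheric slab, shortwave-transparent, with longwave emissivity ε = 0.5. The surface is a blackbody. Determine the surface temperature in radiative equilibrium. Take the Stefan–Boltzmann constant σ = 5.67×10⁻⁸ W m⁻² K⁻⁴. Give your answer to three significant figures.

Effective emission temperature (TOA balance): σT_e⁴ = S(1−α)/4 = 399.0 W m⁻² → T_e = 289.6 K.
Surface balance with a leaky layer gives σT_s⁴ = σT_e⁴·2/(2−ε), so T_s = T_e·[2/(2−0.5)]^(1/4) = 311.2 K.

311 K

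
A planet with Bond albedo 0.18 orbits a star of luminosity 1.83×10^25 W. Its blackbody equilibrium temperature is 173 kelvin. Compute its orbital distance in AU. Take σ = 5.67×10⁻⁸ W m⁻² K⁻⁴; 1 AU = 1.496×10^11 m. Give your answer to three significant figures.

0.512 AU

Energy balance gives S = 4σT⁴/(1−α) = 247.7 W m⁻².
Then d = [L/(4πS)]^(1/2) = 7.667×10^10 m, i.e. 0.5125 AU.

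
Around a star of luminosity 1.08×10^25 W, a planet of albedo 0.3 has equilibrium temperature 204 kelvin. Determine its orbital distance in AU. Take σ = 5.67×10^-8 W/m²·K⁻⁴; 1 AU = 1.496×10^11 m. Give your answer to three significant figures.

The flux needed for this T is 4σT⁴/(1−0.3) = 561.1 W/m².
Then d = [L/(4πS)]^(1/2) = 3.914×10^10 m, i.e. 0.2616 AU.

0.262 AU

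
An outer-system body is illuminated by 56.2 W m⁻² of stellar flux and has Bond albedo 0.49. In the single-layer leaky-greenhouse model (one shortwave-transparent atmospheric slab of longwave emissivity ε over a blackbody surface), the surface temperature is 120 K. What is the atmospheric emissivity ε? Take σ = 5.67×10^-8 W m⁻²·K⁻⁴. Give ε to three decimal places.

TOA balance gives T_e = 106.0 K.
T_s⁴ = T_e⁴·2/(2−ε) → ε = 2 − 2(T_e/T_s)⁴ = 2 − 2·(106.0/120)⁴ = 0.7811.

0.781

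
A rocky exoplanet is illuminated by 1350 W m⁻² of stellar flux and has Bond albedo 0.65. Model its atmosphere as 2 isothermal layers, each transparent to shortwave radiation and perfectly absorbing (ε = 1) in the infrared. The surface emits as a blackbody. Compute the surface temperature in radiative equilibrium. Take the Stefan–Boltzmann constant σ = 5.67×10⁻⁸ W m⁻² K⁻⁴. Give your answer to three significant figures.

281 K

The effective emission temperature is T_e = [S(1−α)/(4σ)]^¼ = 213.6 K.
Layer-by-layer balance gives σT_s⁴ = (N+1)σT_e⁴, so T_s = 3^¼·213.6 = 281.2 K.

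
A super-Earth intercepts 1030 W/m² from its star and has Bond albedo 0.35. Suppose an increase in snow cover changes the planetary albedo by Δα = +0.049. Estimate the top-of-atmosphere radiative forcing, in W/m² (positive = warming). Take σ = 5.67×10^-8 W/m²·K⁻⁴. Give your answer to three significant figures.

-12.6 W/m²

The change in absorbed flux is Δ[S(1−α)/4] = −SΔα/4 = -12.62 W/m².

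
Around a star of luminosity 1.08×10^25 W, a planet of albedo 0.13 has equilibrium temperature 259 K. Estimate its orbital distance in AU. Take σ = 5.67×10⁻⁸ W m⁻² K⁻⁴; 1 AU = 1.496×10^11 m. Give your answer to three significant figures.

0.181 AU

Required flux: S = 4σT⁴/(1−α) = 1173 W m⁻².
From L = 4πd²S, d = √(1.08×10^25/(4π·1173)) = 2.707×10^10 m = 0.1809 AU.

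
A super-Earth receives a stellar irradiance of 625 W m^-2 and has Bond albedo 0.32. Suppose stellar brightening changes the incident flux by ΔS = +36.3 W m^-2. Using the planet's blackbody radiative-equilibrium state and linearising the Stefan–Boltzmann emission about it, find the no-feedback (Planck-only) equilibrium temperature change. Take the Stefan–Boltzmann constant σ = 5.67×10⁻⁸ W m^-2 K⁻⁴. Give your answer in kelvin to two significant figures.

3.0 kelvin

Reference equilibrium: T_e = [S(1−α)/(4σ)]^(1/4) = 208.1 K.
Only a fraction (1−α) is absorbed and it's spread over 4πR², so ΔF = (1−α)ΔS/4 = 6.171 W m^-2.
Linearising σT⁴ gives d(σT⁴)/dT = 4σT_e³ = 2.043 W m^-2 per K.
So ΔT₀ = 6.171/2.043 = 3.02 K.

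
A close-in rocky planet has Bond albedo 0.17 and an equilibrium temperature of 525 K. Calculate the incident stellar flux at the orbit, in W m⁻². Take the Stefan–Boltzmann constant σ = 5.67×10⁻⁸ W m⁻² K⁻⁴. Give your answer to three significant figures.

From S(1−α)/4 = σT⁴: S = 4σT⁴/(1−α).
The emitted flux is σT⁴ = 4307 W m⁻².
So S = 4×4307/(1−0.17) = 20760 W m⁻².

20800 W m⁻²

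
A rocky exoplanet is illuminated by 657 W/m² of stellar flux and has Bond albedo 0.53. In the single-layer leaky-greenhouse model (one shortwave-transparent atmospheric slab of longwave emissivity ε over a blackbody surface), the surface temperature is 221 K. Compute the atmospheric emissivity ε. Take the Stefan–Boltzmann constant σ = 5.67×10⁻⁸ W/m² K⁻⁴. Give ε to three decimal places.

0.858

TOA balance gives T_e = 192.1 K.
Since (2−ε)/2 = (T_e/T_s)⁴ = 0.5708, ε = 0.8585.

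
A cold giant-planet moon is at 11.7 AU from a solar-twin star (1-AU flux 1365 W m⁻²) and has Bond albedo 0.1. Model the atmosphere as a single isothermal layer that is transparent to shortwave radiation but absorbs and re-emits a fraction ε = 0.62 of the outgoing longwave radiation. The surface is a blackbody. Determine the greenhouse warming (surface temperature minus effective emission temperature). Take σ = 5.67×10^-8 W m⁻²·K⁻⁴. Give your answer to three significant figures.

Flux at the orbit: S = 1365/(11.7)² = 9.972 W m⁻².
At the top of the atmosphere, σT_e⁴ = S(1−α)/4 = 2.244 W m⁻², giving T_e = 79.31 K.
The surface balance (absorbed SW + ε·downward IR = σT_s⁴) with T_a⁴ = T_s⁴/2 reduces to T_s = T_e·[2/(2−ε)]^¼ = 87.02 K.
The atmosphere warms the surface by 7.710 K.

7.71 K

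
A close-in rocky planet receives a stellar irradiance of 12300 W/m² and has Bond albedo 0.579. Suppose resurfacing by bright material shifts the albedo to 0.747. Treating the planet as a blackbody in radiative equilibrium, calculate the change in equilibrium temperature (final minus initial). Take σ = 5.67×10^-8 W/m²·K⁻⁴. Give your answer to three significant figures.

-46.5 K

Before: T₁ = [12300·0.421/(4σ)]^(1/4) = 388.7 K.
Final:   T₂ = [S(1−0.747)/(4σ)]^(1/4) = 342.3 K.
Change: 342.3 − 388.7 = -46.47 K.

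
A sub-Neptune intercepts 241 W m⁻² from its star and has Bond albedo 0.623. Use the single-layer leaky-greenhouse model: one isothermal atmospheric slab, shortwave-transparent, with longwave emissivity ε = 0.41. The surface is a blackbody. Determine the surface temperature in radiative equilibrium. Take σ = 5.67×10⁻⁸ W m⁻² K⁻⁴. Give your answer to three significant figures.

150 K

At the top of the atmosphere, σT_e⁴ = S(1−α)/4 = 22.71 W m⁻², giving T_e = 141.5 K.
For a single slab of emissivity ε, T_s⁴ = 2T_e⁴/(2−ε); thus T_s = 141.5·(1.258)^(1/4) = 149.8 K.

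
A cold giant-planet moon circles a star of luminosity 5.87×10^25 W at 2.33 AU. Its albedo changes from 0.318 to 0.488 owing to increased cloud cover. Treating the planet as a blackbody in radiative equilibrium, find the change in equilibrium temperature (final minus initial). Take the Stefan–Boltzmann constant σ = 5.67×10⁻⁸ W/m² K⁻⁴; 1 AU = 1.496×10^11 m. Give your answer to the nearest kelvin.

Orbital distance: d = 2.33 AU = 3.486×10^11 m.
Spreading L over a sphere of radius d: S = 5.87×10^25/(4π·3.49×10^11²) = 38.45 W/m².
Initial: T₁ = [S(1−0.318)/(4σ)]^(1/4) = 103.7 K.
With α = 0.488, T₂ = 96.52 K.
Change: 96.52 − 103.7 = -7.172 K.

-7 kelvin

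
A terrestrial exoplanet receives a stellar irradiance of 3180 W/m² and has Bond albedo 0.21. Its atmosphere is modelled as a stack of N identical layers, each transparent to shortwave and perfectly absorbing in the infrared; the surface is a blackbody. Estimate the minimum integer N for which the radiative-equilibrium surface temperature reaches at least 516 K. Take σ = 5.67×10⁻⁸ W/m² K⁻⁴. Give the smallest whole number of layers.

OLR = S(1−α)/4 = 628.1 W/m²; the top layer radiates at T_e = 324.4 K.
Need (N+1)T_e⁴ ≥ T_s⁴, i.e. N+1 ≥ (516/324.4)⁴ = 6.400.
The minimum whole number is N = 6.

6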